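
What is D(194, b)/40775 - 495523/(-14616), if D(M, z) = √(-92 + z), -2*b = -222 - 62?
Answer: 2441/72 + √2/8155 ≈ 33.903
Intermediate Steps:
b = 142 (b = -(-222 - 62)/2 = -½*(-284) = 142)
D(194, b)/40775 - 495523/(-14616) = √(-92 + 142)/40775 - 495523/(-14616) = √50*(1/40775) - 495523*(-1/14616) = (5*√2)*(1/40775) + 2441/72 = √2/8155 + 2441/72 = 2441/72 + √2/8155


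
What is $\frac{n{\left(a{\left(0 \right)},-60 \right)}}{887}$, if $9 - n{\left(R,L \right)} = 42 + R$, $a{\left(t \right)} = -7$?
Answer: $- \frac{26}{887} \approx -0.029312$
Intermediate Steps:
$n{\left(R,L \right)} = -33 - R$ ($n{\left(R,L \right)} = 9 - \left(42 + R\right) = -33 - R$)
$\frac{n{\left(a{\left(0 \right)},-60 \right)}}{887} = \frac{-33 - -7}{887} = \left(-33 + 7\right) \frac{1}{887} = \left(-26\right) \frac{1}{887} = - \frac{26}{887}$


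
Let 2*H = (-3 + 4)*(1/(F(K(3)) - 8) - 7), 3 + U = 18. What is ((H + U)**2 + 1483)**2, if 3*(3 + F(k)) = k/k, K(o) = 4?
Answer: 43714008285649/16777216 ≈ 2.6056e+6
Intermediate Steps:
U = 15 (U = -3 + 18 = 15)
F(k) = -8/3 (F(k) = -3 + (k/k)/3 = -3 + (1/3)*1 = -3 + 1/3 = -8/3)
H = -227/64 (H = ((-3 + 4)*(1/(-8/3 - 8) - 7))/2 = (1*(1/(-32/3) - 7))/2 = (1*(-3/32 - 7))/2 = (1*(-227/32))/2 = (1/2)*(-227/32) = -227/64 ≈ -3.5469)
((H + U)**2 + 1483)**2 = ((-227/64 + 15)**2 + 1483)**2 = ((733/64)**2 + 1483)**2 = (537289/4096 + 1483)**2 = (6611657/4096)**2 = 43714008285649/16777216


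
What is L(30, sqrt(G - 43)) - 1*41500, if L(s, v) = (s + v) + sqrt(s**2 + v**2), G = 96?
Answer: -41470 + sqrt(53) + sqrt(953) ≈ -41432.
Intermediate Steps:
L(s, v) = s + v + sqrt(s**2 + v**2)
L(30, sqrt(G - 43)) - 1*41500 = (30 + sqrt(96 - 43) + sqrt(30**2 + (sqrt(96 - 43))**2)) - 1*41500 = (30 + sqrt(53) + sqrt(900 + (sqrt(53))**2)) - 41500 = (30 + sqrt(53) + sqrt(900 + 53)) - 41500 = (30 + sqrt(53) + sqrt(953)) - 41500 = -41470 + sqrt(53) + sqrt(953)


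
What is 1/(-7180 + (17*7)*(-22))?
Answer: -1/9798 ≈ -0.00010206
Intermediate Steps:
1/(-7180 + (17*7)*(-22)) = 1/(-7180 + 119*(-22)) = 1/(-7180 - 2618) = 1/(-9798) = -1/9798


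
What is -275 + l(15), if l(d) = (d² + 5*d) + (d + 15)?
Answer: 55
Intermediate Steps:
l(d) = 15 + d² + 6*d (l(d) = (d² + 5*d) + (15 + d) = 15 + d² + 6*d)
-275 + l(15) = -275 + (15 + 15² + 6*15) = -275 + (15 + 225 + 90) = -275 + 330 = 55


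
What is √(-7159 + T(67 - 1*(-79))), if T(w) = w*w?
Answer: 33*√13 ≈ 118.98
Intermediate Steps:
T(w) = w²
√(-7159 + T(67 - 1*(-79))) = √(-7159 + (67 - 1*(-79))²) = √(-7159 + (67 + 79)²) = √(-7159 + 146²) = √(-7159 + 21316) = √14157 = 33*√13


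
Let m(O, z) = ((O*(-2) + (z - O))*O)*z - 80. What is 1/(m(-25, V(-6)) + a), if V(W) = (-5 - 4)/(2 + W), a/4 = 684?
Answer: -16/27029 ≈ -0.00059196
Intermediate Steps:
a = 2736 (a = 4*684 = 2736)
V(W) = -9/(2 + W)
m(O, z) = -80 + O*z*(z - 3*O) (m(O, z) = ((-2*O + (z - O))*O)*z - 80 = ((z - 3*O)*O)*z - 80 = (O*(z - 3*O))*z - 80 = O*z*(z - 3*O) - 80 = -80 + O*z*(z - 3*O))
1/(m(-25, V(-6)) + a) = 1/((-80 - 25*81/(2 - 6)**2 - 3*(-9/(2 - 6))*(-25)**2) + 2736) = 1/((-80 - 25*(-9/(-4))**2 - 3*(-9/(-4))*625) + 2736) = 1/((-80 - 25*(-9*(-1/4))**2 - 3*(-9*(-1/4))*625) + 2736) = 1/((-80 - 25*(9/4)**2 - 3*9/4*625) + 2736) = 1/((-80 - 25*81/16 - 16875/4) + 2736) = 1/((-80 - 2025/16 - 16875/4) + 2736) = 1/(-70805/16 + 2736) = 1/(-27029/16) = -16/27029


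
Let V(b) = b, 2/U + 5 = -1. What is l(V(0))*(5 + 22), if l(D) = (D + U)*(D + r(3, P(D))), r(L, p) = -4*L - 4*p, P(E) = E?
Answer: 108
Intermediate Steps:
U = -⅓ (U = 2/(-5 - 1) = 2/(-6) = 2*(-⅙) = -⅓ ≈ -0.33333)
l(D) = (-12 - 3*D)*(-⅓ + D) (l(D) = (D - ⅓)*(D + (-4*3 - 4*D)) = (-⅓ + D)*(D + (-12 - 4*D)) = (-⅓ + D)*(-12 - 3*D) = (-12 - 3*D)*(-⅓ + D))
l(V(0))*(5 + 22) = (4 - 11*0 - 3*0²)*(5 + 22) = (4 + 0 - 3*0)*27 = (4 + 0 + 0)*27 = 4*27 = 108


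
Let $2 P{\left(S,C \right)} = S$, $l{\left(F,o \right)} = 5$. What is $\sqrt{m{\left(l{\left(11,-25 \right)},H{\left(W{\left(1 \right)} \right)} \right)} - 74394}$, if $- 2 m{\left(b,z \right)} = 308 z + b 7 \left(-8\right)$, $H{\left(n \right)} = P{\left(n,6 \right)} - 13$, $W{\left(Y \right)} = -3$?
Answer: $i \sqrt{72021} \approx 268.37 i$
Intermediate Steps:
$P{\left(S,C \right)} = \frac{S}{2}$
$H{\left(n \right)} = -13 + \frac{n}{2}$ ($H{\left(n \right)} = \frac{n}{2} - 13 = -13 + \frac{n}{2}$)
$m{\left(b,z \right)} = - 154 z + 28 b$ ($m{\left(b,z \right)} = - \frac{308 z + b 7 \left(-8\right)}{2} = - \frac{308 z + 7 b \left(-8\right)}{2} = - \frac{308 z - 56 b}{2} = - \frac{- 56 b + 308 z}{2} = - 154 z + 28 b$)
$\sqrt{m{\left(l{\left(11,-25 \right)},H{\left(W{\left(1 \right)} \right)} \right)} - 74394} = \sqrt{\left(- 154 \left(-13 + \frac{1}{2} \left(-3\right)\right) + 28 \cdot 5\right) - 74394} = \sqrt{\left(- 154 \left(-13 - \frac{3}{2}\right) + 140\right) - 74394} = \sqrt{\left(\left(-154\right) \left(- \frac{29}{2}\right) + 140\right) - 74394} = \sqrt{\left(2233 + 140\right) - 74394} = \sqrt{2373 - 74394} = \sqrt{-72021} = i \sqrt{72021}$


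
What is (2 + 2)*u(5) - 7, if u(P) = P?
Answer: 13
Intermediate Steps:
(2 + 2)*u(5) - 7 = (2 + 2)*5 - 7 = 4*5 - 7 = 20 - 7 = 13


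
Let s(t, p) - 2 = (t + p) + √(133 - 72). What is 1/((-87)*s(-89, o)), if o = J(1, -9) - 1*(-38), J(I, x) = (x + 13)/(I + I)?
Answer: 47/186876 + √61/186876 ≈ 0.00029330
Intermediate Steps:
J(I, x) = (13 + x)/(2*I) (J(I, x) = (13 + x)/((2*I)) = (13 + x)*(1/(2*I)) = (13 + x)/(2*I))
o = 40 (o = (½)*(13 - 9)/1 - 1*(-38) = (½)*1*4 + 38 = 2 + 38 = 40)
s(t, p) = 2 + p + t + √61 (s(t, p) = 2 + ((t + p) + √(133 - 72)) = 2 + ((p + t) + √61) = 2 + (p + t + √61) = 2 + p + t + √61)
1/((-87)*s(-89, o)) = 1/((-87)*(2 + 40 - 89 + √61)) = -1/(87*(-47 + √61))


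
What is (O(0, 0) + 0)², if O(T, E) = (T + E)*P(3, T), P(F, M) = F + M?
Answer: 0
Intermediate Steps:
O(T, E) = (3 + T)*(E + T) (O(T, E) = (T + E)*(3 + T) = (E + T)*(3 + T) = (3 + T)*(E + T))
(O(0, 0) + 0)² = ((3 + 0)*(0 + 0) + 0)² = (3*0 + 0)² = (0 + 0)² = 0² = 0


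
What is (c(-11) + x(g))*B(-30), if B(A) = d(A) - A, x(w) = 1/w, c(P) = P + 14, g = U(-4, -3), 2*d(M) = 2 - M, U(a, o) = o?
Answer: 368/3 ≈ 122.67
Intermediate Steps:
d(M) = 1 - M/2 (d(M) = (2 - M)/2 = 1 - M/2)
g = -3
c(P) = 14 + P
B(A) = 1 - 3*A/2 (B(A) = (1 - A/2) - A = 1 - 3*A/2)
(c(-11) + x(g))*B(-30) = ((14 - 11) + 1/(-3))*(1 - 3/2*(-30)) = (3 - ⅓)*(1 + 45) = (8/3)*46 = 368/3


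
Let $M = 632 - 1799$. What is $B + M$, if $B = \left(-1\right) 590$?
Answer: $-1757$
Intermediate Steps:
$M = -1167$
$B = -590$
$B + M = -590 - 1167 = -1757$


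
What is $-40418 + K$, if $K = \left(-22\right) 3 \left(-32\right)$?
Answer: $-38306$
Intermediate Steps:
$K = 2112$ ($K = \left(-66\right) \left(-32\right) = 2112$)
$-40418 + K = -40418 + 2112 = -38306$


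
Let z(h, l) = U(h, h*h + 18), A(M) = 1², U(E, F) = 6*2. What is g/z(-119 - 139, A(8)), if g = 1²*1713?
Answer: 571/4 ≈ 142.75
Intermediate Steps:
U(E, F) = 12
A(M) = 1
z(h, l) = 12
g = 1713 (g = 1*1713 = 1713)
g/z(-119 - 139, A(8)) = 1713/12 = 1713*(1/12) = 571/4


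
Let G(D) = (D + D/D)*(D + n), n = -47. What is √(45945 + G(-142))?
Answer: 3*√8066 ≈ 269.43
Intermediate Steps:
G(D) = (1 + D)*(-47 + D) (G(D) = (D + D/D)*(D - 47) = (D + 1)*(-47 + D) = (1 + D)*(-47 + D))
√(45945 + G(-142)) = √(45945 + (-47 + (-142)² - 46*(-142))) = √(45945 + (-47 + 20164 + 6532)) = √(45945 + 26649) = √72594 = 3*√8066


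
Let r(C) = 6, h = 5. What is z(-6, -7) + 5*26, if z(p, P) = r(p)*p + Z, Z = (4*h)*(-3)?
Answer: 34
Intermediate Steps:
Z = -60 (Z = (4*5)*(-3) = 20*(-3) = -60)
z(p, P) = -60 + 6*p (z(p, P) = 6*p - 60 = -60 + 6*p)
z(-6, -7) + 5*26 = (-60 + 6*(-6)) + 5*26 = (-60 - 36) + 130 = -96 + 130 = 34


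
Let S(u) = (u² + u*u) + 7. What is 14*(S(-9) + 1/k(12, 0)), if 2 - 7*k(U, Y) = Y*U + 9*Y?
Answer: 2415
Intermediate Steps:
S(u) = 7 + 2*u² (S(u) = (u² + u²) + 7 = 2*u² + 7 = 7 + 2*u²)
k(U, Y) = 2/7 - 9*Y/7 - U*Y/7 (k(U, Y) = 2/7 - (Y*U + 9*Y)/7 = 2/7 - (U*Y + 9*Y)/7 = 2/7 - (9*Y + U*Y)/7 = 2/7 + (-9*Y/7 - U*Y/7) = 2/7 - 9*Y/7 - U*Y/7)
14*(S(-9) + 1/k(12, 0)) = 14*((7 + 2*(-9)²) + 1/(2/7 - 9/7*0 - ⅐*12*0)) = 14*((7 + 2*81) + 1/(2/7 + 0 + 0)) = 14*((7 + 162) + 1/(2/7)) = 14*(169 + 7/2) = 14*(345/2) = 2415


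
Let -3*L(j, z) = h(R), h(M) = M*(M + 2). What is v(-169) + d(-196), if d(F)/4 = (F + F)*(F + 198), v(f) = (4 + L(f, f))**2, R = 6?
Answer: -2992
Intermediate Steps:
h(M) = M*(2 + M)
L(j, z) = -16 (L(j, z) = -2*(2 + 6) = -2*8 = -1/3*48 = -16)
v(f) = 144 (v(f) = (4 - 16)**2 = (-12)**2 = 144)
d(F) = 8*F*(198 + F) (d(F) = 4*((F + F)*(F + 198)) = 4*((2*F)*(198 + F)) = 4*(2*F*(198 + F)) = 8*F*(198 + F))
v(-169) + d(-196) = 144 + 8*(-196)*(198 - 196) = 144 + 8*(-196)*2 = 144 - 3136 = -2992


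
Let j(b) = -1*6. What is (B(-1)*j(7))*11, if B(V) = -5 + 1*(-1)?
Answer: 396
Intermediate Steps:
j(b) = -6
B(V) = -6 (B(V) = -5 - 1 = -6)
(B(-1)*j(7))*11 = -6*(-6)*11 = 36*11 = 396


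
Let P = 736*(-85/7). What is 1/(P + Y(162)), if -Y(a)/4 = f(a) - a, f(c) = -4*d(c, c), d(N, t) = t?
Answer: -7/39880 ≈ -0.00017553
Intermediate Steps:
P = -62560/7 (P = 736*(-85*1/7) = 736*(-85/7) = -62560/7 ≈ -8937.1)
f(c) = -4*c
Y(a) = 20*a (Y(a) = -4*(-4*a - a) = -(-20)*a = 20*a)
1/(P + Y(162)) = 1/(-62560/7 + 20*162) = 1/(-62560/7 + 3240) = 1/(-39880/7) = -7/39880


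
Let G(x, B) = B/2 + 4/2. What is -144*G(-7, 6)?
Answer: -720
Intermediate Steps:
G(x, B) = 2 + B/2 (G(x, B) = B*(1/2) + 4*(1/2) = B/2 + 2 = 2 + B/2)
-144*G(-7, 6) = -144*(2 + (1/2)*6) = -144*(2 + 3) = -144*5 = -720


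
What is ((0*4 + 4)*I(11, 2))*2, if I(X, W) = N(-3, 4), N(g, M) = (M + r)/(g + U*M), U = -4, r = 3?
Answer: -56/19 ≈ -2.9474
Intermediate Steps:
N(g, M) = (3 + M)/(g - 4*M) (N(g, M) = (M + 3)/(g - 4*M) = (3 + M)/(g - 4*M))
I(X, W) = -7/19 (I(X, W) = (3 + 4)/(-3 - 4*4) = 7/(-3 - 16) = 7/(-19) = -1/19*7 = -7/19)
((0*4 + 4)*I(11, 2))*2 = ((0*4 + 4)*(-7/19))*2 = ((0 + 4)*(-7/19))*2 = (4*(-7/19))*2 = -28/19*2 = -56/19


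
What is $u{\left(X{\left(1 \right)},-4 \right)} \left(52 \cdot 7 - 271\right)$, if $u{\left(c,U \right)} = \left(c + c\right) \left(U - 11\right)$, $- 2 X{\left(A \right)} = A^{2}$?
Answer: $1395$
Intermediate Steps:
$X{\left(A \right)} = - \frac{A^{2}}{2}$
$u{\left(c,U \right)} = 2 c \left(-11 + U\right)$
$u{\left(X{\left(1 \right)},-4 \right)} \left(52 \cdot 7 - 271\right) = 2 \left(- \frac{1^{2}}{2}\right) \left(-11 - 4\right) \left(52 \cdot 7 - 271\right) = 2 \left(\left(- \frac{1}{2}\right) 1\right) \left(-15\right) \left(364 - 271\right) = 2 \left(- \frac{1}{2}\right) \left(-15\right) 93 = 15 \cdot 93 = 1395$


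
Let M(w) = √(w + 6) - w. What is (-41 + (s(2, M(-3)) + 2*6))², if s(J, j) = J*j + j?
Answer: 427 - 120*√3 ≈ 219.15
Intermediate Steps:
M(w) = √(6 + w) - w
s(J, j) = j + J*j
(-41 + (s(2, M(-3)) + 2*6))² = (-41 + ((√(6 - 3) - 1*(-3))*(1 + 2) + 2*6))² = (-41 + ((√3 + 3)*3 + 12))² = (-41 + ((3 + √3)*3 + 12))² = (-41 + ((9 + 3*√3) + 12))² = (-41 + (21 + 3*√3))² = (-20 + 3*√3)²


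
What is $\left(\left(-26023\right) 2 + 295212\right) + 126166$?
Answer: $369332$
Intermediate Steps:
$\left(\left(-26023\right) 2 + 295212\right) + 126166 = \left(-52046 + 295212\right) + 126166 = 243166 + 126166 = 369332$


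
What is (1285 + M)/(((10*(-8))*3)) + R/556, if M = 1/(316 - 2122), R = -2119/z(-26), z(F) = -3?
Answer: -246040271/60248160 ≈ -4.0838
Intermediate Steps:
R = 2119/3 (R = -2119/(-3) = -2119*(-1/3) = 2119/3 ≈ 706.33)
M = -1/1806 (M = 1/(-1806) = -1/1806 ≈ -0.00055371)
(1285 + M)/(((10*(-8))*3)) + R/556 = (1285 - 1/1806)/(((10*(-8))*3)) + (2119/3)/556 = 2320709/(1806*((-80*3))) + (2119/3)*(1/556) = (2320709/1806)/(-240) + 2119/1668 = (2320709/1806)*(-1/240) + 2119/1668 = -2320709/433440 + 2119/1668 = -246040271/60248160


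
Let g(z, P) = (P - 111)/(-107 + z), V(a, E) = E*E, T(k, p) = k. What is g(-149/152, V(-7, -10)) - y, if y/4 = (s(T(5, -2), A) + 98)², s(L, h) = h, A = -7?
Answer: -543662540/16413 ≈ -33124.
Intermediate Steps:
V(a, E) = E²
g(z, P) = (-111 + P)/(-107 + z)
y = 33124 (y = 4*(-7 + 98)² = 4*91² = 4*8281 = 33124)
g(-149/152, V(-7, -10)) - y = (-111 + (-10)²)/(-107 - 149/152) - 1*33124 = (-111 + 100)/(-107 - 149*1/152) - 33124 = -11/(-107 - 149/152) - 33124 = -11/(-16413/152) - 33124 = -152/16413*(-11) - 33124 = 1672/16413 - 33124 = -543662540/16413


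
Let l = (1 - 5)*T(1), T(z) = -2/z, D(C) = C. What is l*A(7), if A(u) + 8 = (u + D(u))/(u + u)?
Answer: -56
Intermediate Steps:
A(u) = -7 (A(u) = -8 + (u + u)/(u + u) = -8 + (2*u)/((2*u)) = -8 + (2*u)*(1/(2*u)) = -8 + 1 = -7)
l = 8 (l = (1 - 5)*(-2/1) = -(-8) = -4*(-2) = 8)
l*A(7) = 8*(-7) = -56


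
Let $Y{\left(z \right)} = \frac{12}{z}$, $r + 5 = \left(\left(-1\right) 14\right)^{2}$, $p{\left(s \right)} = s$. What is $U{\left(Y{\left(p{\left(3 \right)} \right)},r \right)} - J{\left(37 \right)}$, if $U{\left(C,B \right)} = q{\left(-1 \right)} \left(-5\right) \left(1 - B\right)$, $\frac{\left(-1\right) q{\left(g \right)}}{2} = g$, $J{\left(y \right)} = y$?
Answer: $1863$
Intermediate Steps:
$q{\left(g \right)} = - 2 g$
$r = 191$ ($r = -5 + \left(\left(-1\right) 14\right)^{2} = -5 + \left(-14\right)^{2} = -5 + 196 = 191$)
$U{\left(C,B \right)} = -10 + 10 B$ ($U{\left(C,B \right)} = \left(-2\right) \left(-1\right) \left(-5\right) \left(1 - B\right) = 2 \left(-5\right) \left(1 - B\right) = - 10 \left(1 - B\right) = -10 + 10 B$)
$U{\left(Y{\left(p{\left(3 \right)} \right)},r \right)} - J{\left(37 \right)} = \left(-10 + 10 \cdot 191\right) - 37 = \left(-10 + 1910\right) - 37 = 1900 - 37 = 1863$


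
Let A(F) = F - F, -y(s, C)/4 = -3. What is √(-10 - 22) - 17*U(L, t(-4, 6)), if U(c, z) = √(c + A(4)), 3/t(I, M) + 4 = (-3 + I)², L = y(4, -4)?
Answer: -34*√3 + 4*I*√2 ≈ -58.89 + 5.6569*I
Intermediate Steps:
y(s, C) = 12 (y(s, C) = -4*(-3) = 12)
A(F) = 0
L = 12
t(I, M) = 3/(-4 + (-3 + I)²)
U(c, z) = √c (U(c, z) = √(c + 0) = √c)
√(-10 - 22) - 17*U(L, t(-4, 6)) = √(-10 - 22) - 34*√3 = √(-32) - 34*√3 = 4*I*√2 - 34*√3 = -34*√3 + 4*I*√2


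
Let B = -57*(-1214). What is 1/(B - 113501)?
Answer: -1/44303 ≈ -2.2572e-5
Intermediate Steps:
B = 69198
1/(B - 113501) = 1/(69198 - 113501) = 1/(-44303) = -1/44303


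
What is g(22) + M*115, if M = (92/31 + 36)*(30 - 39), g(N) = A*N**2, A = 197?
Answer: 1705508/31 ≈ 55016.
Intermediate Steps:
g(N) = 197*N**2
M = -10872/31 (M = (92*(1/31) + 36)*(-9) = (92/31 + 36)*(-9) = (1208/31)*(-9) = -10872/31 ≈ -350.71)
g(22) + M*115 = 197*22**2 - 10872/31*115 = 197*484 - 1250280/31 = 95348 - 1250280/31 = 1705508/31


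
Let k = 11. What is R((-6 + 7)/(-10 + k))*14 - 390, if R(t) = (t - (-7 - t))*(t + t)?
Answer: -138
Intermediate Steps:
R(t) = 2*t*(7 + 2*t) (R(t) = (t + (7 + t))*(2*t) = (7 + 2*t)*(2*t) = 2*t*(7 + 2*t))
R((-6 + 7)/(-10 + k))*14 - 390 = (2*((-6 + 7)/(-10 + 11))*(7 + 2*((-6 + 7)/(-10 + 11))))*14 - 390 = (2*(1/1)*(7 + 2*(1/1)))*14 - 390 = (2*(1*1)*(7 + 2*(1*1)))*14 - 390 = (2*1*(7 + 2*1))*14 - 390 = (2*1*(7 + 2))*14 - 390 = (2*1*9)*14 - 390 = 18*14 - 390 = 252 - 390 = -138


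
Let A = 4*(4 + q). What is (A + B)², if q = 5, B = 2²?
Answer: 1600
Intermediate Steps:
B = 4
A = 36 (A = 4*(4 + 5) = 4*9 = 36)
(A + B)² = (36 + 4)² = 40² = 1600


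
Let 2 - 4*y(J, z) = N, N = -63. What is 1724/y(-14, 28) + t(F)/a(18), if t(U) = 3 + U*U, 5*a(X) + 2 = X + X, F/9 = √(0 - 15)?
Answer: -79718/1105 ≈ -72.143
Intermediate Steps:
F = 9*I*√15 (F = 9*√(0 - 15) = 9*√(-15) = 9*(I*√15) = 9*I*√15 ≈ 34.857*I)
a(X) = -⅖ + 2*X/5 (a(X) = -⅖ + (X + X)/5 = -⅖ + (2*X)/5 = -⅖ + 2*X/5)
y(J, z) = 65/4 (y(J, z) = ½ - ¼*(-63) = ½ + 63/4 = 65/4)
t(U) = 3 + U²
1724/y(-14, 28) + t(F)/a(18) = 1724/(65/4) + (3 + (9*I*√15)²)/(-⅖ + (⅖)*18) = 1724*(4/65) + (3 - 1215)/(-⅖ + 36/5) = 6896/65 - 1212/34/5 = 6896/65 - 1212*5/34 = 6896/65 - 3030/17 = -79718/1105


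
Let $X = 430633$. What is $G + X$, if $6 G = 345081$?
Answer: $\frac{976293}{2} \approx 4.8815 \cdot 10^{5}$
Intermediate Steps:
$G = \frac{115027}{2}$ ($G = \frac{1}{6} \cdot 345081 = \frac{115027}{2} \approx 57514.0$)
$G + X = \frac{115027}{2} + 430633 = \frac{976293}{2}$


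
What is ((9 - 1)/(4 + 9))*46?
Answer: 368/13 ≈ 28.308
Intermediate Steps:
((9 - 1)/(4 + 9))*46 = (8/13)*46 = 368/13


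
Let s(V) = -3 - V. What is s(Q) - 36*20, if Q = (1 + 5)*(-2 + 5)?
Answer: -741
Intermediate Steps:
Q = 18 (Q = 6*3 = 18)
s(Q) - 36*20 = (-3 - 1*18) - 36*20 = (-3 - 18) - 720 = -21 - 720 = -741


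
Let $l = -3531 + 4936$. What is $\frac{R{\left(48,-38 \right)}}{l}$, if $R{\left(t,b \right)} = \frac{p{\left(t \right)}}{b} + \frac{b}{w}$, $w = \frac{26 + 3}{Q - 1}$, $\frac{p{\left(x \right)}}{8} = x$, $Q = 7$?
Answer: $- \frac{1980}{154831} \approx -0.012788$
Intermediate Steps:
$l = 1405$
$p{\left(x \right)} = 8 x$
$w = \frac{29}{6}$ ($w = \frac{26 + 3}{7 - 1} = \frac{29}{6} \approx 4.8333$)
$R{\left(t,b \right)} = \frac{6 b}{29} + \frac{8 t}{b}$ ($R{\left(t,b \right)} = \frac{8 t}{b} + \frac{b}{\frac{29}{6}} = \frac{8 t}{b} + b \frac{6}{29} = \frac{8 t}{b} + \frac{6 b}{29} = \frac{6 b}{29} + \frac{8 t}{b}$)
$\frac{R{\left(48,-38 \right)}}{l} = \frac{\frac{6}{29} \left(-38\right) + 8 \cdot 48 \frac{1}{-38}}{1405} = \left(- \frac{228}{29} + 8 \cdot 48 \left(- \frac{1}{38}\right)\right) \frac{1}{1405} = \left(- \frac{228}{29} - \frac{192}{19}\right) \frac{1}{1405} = \left(- \frac{9900}{551}\right) \frac{1}{1405} = - \frac{1980}{154831}$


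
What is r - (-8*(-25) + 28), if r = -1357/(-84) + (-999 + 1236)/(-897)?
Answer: -5327341/25116 ≈ -212.11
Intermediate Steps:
r = 399107/25116 (r = -1357*(-1/84) + 237*(-1/897) = 1357/84 - 79/299 = 399107/25116 ≈ 15.891)
r - (-8*(-25) + 28) = 399107/25116 - (-8*(-25) + 28) = 399107/25116 - (200 + 28) = 399107/25116 - 1*228 = 399107/25116 - 228 = -5327341/25116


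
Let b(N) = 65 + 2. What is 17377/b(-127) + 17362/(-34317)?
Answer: 595163255/2299239 ≈ 258.85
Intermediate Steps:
b(N) = 67
17377/b(-127) + 17362/(-34317) = 17377/67 + 17362/(-34317) = 17377*(1/67) + 17362*(-1/34317) = 17377/67 - 17362/34317 = 595163255/2299239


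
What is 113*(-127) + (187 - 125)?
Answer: -14289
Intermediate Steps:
113*(-127) + (187 - 125) = -14351 + 62 = -14289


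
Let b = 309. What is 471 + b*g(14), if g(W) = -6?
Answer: -1383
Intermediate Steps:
471 + b*g(14) = 471 + 309*(-6) = 471 - 1854 = -1383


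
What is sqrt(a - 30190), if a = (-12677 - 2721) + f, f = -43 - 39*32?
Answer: I*sqrt(46879) ≈ 216.52*I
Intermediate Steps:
f = -1291 (f = -43 - 1248 = -1291)
a = -16689 (a = (-12677 - 2721) - 1291 = -15398 - 1291 = -16689)
sqrt(a - 30190) = sqrt(-16689 - 30190) = sqrt(-46879) = I*sqrt(46879)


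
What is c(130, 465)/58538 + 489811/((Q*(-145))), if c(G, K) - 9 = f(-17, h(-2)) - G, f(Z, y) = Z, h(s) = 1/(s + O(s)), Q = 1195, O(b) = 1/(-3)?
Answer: -14348234134/5071585975 ≈ -2.8291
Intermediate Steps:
O(b) = -⅓
h(s) = 1/(-⅓ + s) (h(s) = 1/(s - ⅓) = 1/(-⅓ + s))
c(G, K) = -8 - G (c(G, K) = 9 + (-17 - G) = -8 - G)
c(130, 465)/58538 + 489811/((Q*(-145))) = (-8 - 1*130)/58538 + 489811/((1195*(-145))) = (-8 - 130)*(1/58538) + 489811/(-173275) = -138*1/58538 + 489811*(-1/173275) = -69/29269 - 489811/173275 = -14348234134/5071585975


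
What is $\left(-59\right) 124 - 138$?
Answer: $-7454$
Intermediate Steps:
$\left(-59\right) 124 - 138 = -7316 - 138 = -7454$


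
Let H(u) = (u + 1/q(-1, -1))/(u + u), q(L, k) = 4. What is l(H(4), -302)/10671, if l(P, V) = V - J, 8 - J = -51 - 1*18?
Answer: -379/10671 ≈ -0.035517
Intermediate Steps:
J = 77 (J = 8 - (-51 - 1*18) = 8 - (-51 - 18) = 8 - 1*(-69) = 8 + 69 = 77)
H(u) = (¼ + u)/(2*u) (H(u) = (u + 1/4)/(u + u) = (u + ¼)/((2*u)) = (¼ + u)*(1/(2*u)) = (¼ + u)/(2*u))
l(P, V) = -77 + V (l(P, V) = V - 1*77 = V - 77 = -77 + V)
l(H(4), -302)/10671 = (-77 - 302)/10671 = -379*1/10671 = -379/10671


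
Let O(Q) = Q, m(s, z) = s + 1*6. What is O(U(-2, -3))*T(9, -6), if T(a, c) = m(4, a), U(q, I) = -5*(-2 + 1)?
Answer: 50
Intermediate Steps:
m(s, z) = 6 + s (m(s, z) = s + 6 = 6 + s)
U(q, I) = 5 (U(q, I) = -5*(-1) = 5)
T(a, c) = 10 (T(a, c) = 6 + 4 = 10)
O(U(-2, -3))*T(9, -6) = 5*10 = 50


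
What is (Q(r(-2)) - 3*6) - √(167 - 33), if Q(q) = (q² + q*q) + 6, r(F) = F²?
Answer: 20 - √134 ≈ 8.4242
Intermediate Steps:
Q(q) = 6 + 2*q² (Q(q) = (q² + q²) + 6 = 2*q² + 6 = 6 + 2*q²)
(Q(r(-2)) - 3*6) - √(167 - 33) = ((6 + 2*((-2)²)²) - 3*6) - √(167 - 33) = ((6 + 2*4²) - 18) - √134 = ((6 + 2*16) - 18) - √134 = ((6 + 32) - 18) - √134 = (38 - 18) - √134 = 20 - √134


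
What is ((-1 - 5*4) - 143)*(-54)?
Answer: 8856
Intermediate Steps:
((-1 - 5*4) - 143)*(-54) = ((-1 - 20) - 143)*(-54) = (-21 - 143)*(-54) = -164*(-54) = 8856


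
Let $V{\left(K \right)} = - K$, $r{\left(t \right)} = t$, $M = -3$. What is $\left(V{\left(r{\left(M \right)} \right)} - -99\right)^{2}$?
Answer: $10404$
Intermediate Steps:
$\left(V{\left(r{\left(M \right)} \right)} - -99\right)^{2} = \left(\left(-1\right) \left(-3\right) - -99\right)^{2} = \left(3 + 99\right)^{2} = 102^{2} = 10404$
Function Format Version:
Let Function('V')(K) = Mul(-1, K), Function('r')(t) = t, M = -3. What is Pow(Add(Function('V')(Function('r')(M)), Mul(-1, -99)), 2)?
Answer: 10404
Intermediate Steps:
Pow(Add(Function('V')(Function('r')(M)), Mul(-1, -99)), 2) = Pow(Add(Mul(-1, -3), Mul(-1, -99)), 2) = Pow(Add(3, 99), 2) = Pow(102, 2) = 10404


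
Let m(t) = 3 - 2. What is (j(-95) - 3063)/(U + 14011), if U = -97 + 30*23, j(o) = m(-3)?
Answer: -1531/7302 ≈ -0.20967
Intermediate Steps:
m(t) = 1
j(o) = 1
U = 593 (U = -97 + 690 = 593)
(j(-95) - 3063)/(U + 14011) = (1 - 3063)/(593 + 14011) = -3062/14604 = -3062*1/14604 = -1531/7302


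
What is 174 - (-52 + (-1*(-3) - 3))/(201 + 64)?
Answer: 46162/265 ≈ 174.20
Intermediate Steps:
174 - (-52 + (-1*(-3) - 3))/(201 + 64) = 174 - (-52 + (3 - 3))/265 = 174 - (-52 + 0)/265 = 174 - (-52)/265 = 174 - 1*(-52/265) = 174 + 52/265 = 46162/265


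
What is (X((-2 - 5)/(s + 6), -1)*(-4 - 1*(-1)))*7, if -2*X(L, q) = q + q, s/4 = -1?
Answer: -21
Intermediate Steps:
s = -4 (s = 4*(-1) = -4)
X(L, q) = -q (X(L, q) = -(q + q)/2 = -q)
(X((-2 - 5)/(s + 6), -1)*(-4 - 1*(-1)))*7 = ((-1*(-1))*(-4 - 1*(-1)))*7 = (1*(-4 + 1))*7 = (1*(-3))*7 = -3*7 = -21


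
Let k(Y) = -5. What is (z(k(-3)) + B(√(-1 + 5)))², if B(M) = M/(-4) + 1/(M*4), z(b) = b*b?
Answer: 38809/64 ≈ 606.39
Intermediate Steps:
z(b) = b²
B(M) = -M/4 + 1/(4*M) (B(M) = M*(-¼) + (¼)/M = -M/4 + 1/(4*M))
(z(k(-3)) + B(√(-1 + 5)))² = ((-5)² + (1 - (√(-1 + 5))²)/(4*(√(-1 + 5))))² = (25 + (1 - (√4)²)/(4*(√4)))² = (25 + (¼)*(1 - 1*2²)/2)² = (25 + (¼)*(½)*(1 - 1*4))² = (25 + (¼)*(½)*(1 - 4))² = (25 + (¼)*(½)*(-3))² = (25 - 3/8)² = (197/8)² = 38809/64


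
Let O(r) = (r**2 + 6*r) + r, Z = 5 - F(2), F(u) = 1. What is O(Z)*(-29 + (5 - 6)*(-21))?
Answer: -352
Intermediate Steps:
Z = 4 (Z = 5 - 1*1 = 5 - 1 = 4)
O(r) = r**2 + 7*r
O(Z)*(-29 + (5 - 6)*(-21)) = (4*(7 + 4))*(-29 + (5 - 6)*(-21)) = (4*11)*(-29 - 1*(-21)) = 44*(-29 + 21) = 44*(-8) = -352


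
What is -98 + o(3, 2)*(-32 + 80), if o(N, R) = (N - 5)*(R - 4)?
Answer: 94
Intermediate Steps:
o(N, R) = (-5 + N)*(-4 + R)
-98 + o(3, 2)*(-32 + 80) = -98 + (20 - 5*2 - 4*3 + 3*2)*(-32 + 80) = -98 + (20 - 10 - 12 + 6)*48 = -98 + 4*48 = -98 + 192 = 94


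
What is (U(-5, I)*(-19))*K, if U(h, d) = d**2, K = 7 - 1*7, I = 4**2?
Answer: 0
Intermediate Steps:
I = 16
K = 0 (K = 7 - 7 = 0)
(U(-5, I)*(-19))*K = (16**2*(-19))*0 = (256*(-19))*0 = -4864*0 = 0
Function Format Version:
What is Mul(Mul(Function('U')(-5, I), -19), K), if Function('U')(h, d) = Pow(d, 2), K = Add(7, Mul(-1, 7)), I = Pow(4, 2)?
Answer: 0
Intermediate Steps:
I = 16
K = 0 (K = Add(7, -7) = 0)
Mul(Mul(Function('U')(-5, I), -19), K) = Mul(Mul(Pow(16, 2), -19), 0) = Mul(Mul(256, -19), 0) = Mul(-4864, 0) = 0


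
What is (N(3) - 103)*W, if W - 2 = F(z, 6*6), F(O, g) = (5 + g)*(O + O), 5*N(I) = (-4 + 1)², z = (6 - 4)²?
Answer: -33396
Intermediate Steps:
z = 4 (z = 2² = 4)
N(I) = 9/5 (N(I) = (-4 + 1)²/5 = (⅕)*(-3)² = (⅕)*9 = 9/5)
F(O, g) = 2*O*(5 + g) (F(O, g) = (5 + g)*(2*O) = 2*O*(5 + g))
W = 330 (W = 2 + 2*4*(5 + 6*6) = 2 + 2*4*(5 + 36) = 2 + 2*4*41 = 2 + 328 = 330)
(N(3) - 103)*W = (9/5 - 103)*330 = -506/5*330 = -33396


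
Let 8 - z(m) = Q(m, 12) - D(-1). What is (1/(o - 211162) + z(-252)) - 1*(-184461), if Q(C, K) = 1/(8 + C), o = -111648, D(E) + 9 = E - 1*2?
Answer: 7264436990023/39382820 ≈ 1.8446e+5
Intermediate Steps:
D(E) = -11 + E (D(E) = -9 + (E - 1*2) = -9 + (E - 2) = -9 + (-2 + E) = -11 + E)
z(m) = -4 - 1/(8 + m) (z(m) = 8 - (1/(8 + m) - (-11 - 1)) = 8 - (1/(8 + m) - 1*(-12)) = 8 - (1/(8 + m) + 12) = 8 - (12 + 1/(8 + m)) = 8 + (-12 - 1/(8 + m)) = -4 - 1/(8 + m))
(1/(o - 211162) + z(-252)) - 1*(-184461) = (1/(-111648 - 211162) + (-33 - 4*(-252))/(8 - 252)) - 1*(-184461) = (1/(-322810) + (-33 + 1008)/(-244)) + 184461 = (-1/322810 - 1/244*975) + 184461 = (-1/322810 - 975/244) + 184461 = -157369997/39382820 + 184461 = 7264436990023/39382820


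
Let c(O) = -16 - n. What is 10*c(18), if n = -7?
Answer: -90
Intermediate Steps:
c(O) = -9 (c(O) = -16 - 1*(-7) = -16 + 7 = -9)
10*c(18) = 10*(-9) = -90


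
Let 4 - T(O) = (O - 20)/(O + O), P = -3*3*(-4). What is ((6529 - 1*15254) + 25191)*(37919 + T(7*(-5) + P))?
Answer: 624596545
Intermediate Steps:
P = 36 (P = -9*(-4) = 36)
T(O) = 4 - (-20 + O)/(2*O) (T(O) = 4 - (O - 20)/(O + O) = 4 - (-20 + O)/(2*O))
((6529 - 1*15254) + 25191)*(37919 + T(7*(-5) + P)) = ((6529 - 1*15254) + 25191)*(37919 + (7/2 + 10/(7*(-5) + 36))) = ((6529 - 15254) + 25191)*(37919 + (7/2 + 10/(-35 + 36))) = (-8725 + 25191)*(37919 + (7/2 + 10/1)) = 16466*(37919 + (7/2 + 10*1)) = 16466*(37919 + (7/2 + 10)) = 16466*(37919 + 27/2) = 16466*(75865/2) = 624596545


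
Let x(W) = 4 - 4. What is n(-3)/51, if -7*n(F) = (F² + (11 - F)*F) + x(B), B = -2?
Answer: 11/119 ≈ 0.092437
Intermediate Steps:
x(W) = 0
n(F) = -F²/7 - F*(11 - F)/7 (n(F) = -((F² + (11 - F)*F) + 0)/7 = -((F² + F*(11 - F)) + 0)/7 = -(F² + F*(11 - F))/7 = -F²/7 - F*(11 - F)/7)
n(-3)/51 = -11/7*(-3)/51 = (33/7)*(1/51) = 11/119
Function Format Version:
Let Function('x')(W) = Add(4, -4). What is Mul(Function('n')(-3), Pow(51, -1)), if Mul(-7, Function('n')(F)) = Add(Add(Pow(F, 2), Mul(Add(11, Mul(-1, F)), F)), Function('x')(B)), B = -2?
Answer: Rational(11, 119) ≈ 0.092437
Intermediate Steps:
Function('x')(W) = 0
Function('n')(F) = Add(Mul(Rational(-1, 7), Pow(F, 2)), Mul(Rational(-1, 7), F, Add(11, Mul(-1, F)))) (Function('n')(F) = Mul(Rational(-1, 7), Add(Add(Pow(F, 2), Mul(Add(11, Mul(-1, F)), F)), 0)) = Mul(Rational(-1, 7), Add(Add(Pow(F, 2), Mul(F, Add(11, Mul(-1, F)))), 0)) = Mul(Rational(-1, 7), Add(Pow(F, 2), Mul(F, Add(11, Mul(-1, F))))) = Add(Mul(Rational(-1, 7), Pow(F, 2)), Mul(Rational(-1, 7), F, Add(11, Mul(-1, F)))))
Mul(Function('n')(-3), Pow(51, -1)) = Mul(Mul(Rational(-11, 7), -3), Pow(51, -1)) = Mul(Rational(33, 7), Rational(1, 51)) = Rational(11, 119)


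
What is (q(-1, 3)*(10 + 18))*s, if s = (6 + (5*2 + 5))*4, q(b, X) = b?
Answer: -2352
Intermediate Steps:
s = 84 (s = (6 + (10 + 5))*4 = (6 + 15)*4 = 21*4 = 84)
(q(-1, 3)*(10 + 18))*s = -(10 + 18)*84 = -1*28*84 = -28*84 = -2352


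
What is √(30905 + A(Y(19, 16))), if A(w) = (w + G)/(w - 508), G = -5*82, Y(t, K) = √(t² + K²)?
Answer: √(15700150 - 30906*√617)/√(508 - √617) ≈ 175.80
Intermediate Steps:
Y(t, K) = √(K² + t²)
G = -410
A(w) = (-410 + w)/(-508 + w) (A(w) = (w - 410)/(w - 508) = (-410 + w)/(-508 + w))
√(30905 + A(Y(19, 16))) = √(30905 + (-410 + √(16² + 19²))/(-508 + √(16² + 19²))) = √(30905 + (-410 + √(256 + 361))/(-508 + √(256 + 361))) = √(30905 + (-410 + √617)/(-508 + √617))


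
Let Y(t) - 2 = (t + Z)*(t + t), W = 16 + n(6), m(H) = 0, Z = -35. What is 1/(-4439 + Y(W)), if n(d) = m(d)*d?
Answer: -1/5045 ≈ -0.00019822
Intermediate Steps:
n(d) = 0 (n(d) = 0*d = 0)
W = 16 (W = 16 + 0 = 16)
Y(t) = 2 + 2*t*(-35 + t) (Y(t) = 2 + (t - 35)*(t + t) = 2 + (-35 + t)*(2*t) = 2 + 2*t*(-35 + t))
1/(-4439 + Y(W)) = 1/(-4439 + (2 - 70*16 + 2*16²)) = 1/(-4439 + (2 - 1120 + 2*256)) = 1/(-4439 + (2 - 1120 + 512)) = 1/(-4439 - 606) = 1/(-5045) = -1/5045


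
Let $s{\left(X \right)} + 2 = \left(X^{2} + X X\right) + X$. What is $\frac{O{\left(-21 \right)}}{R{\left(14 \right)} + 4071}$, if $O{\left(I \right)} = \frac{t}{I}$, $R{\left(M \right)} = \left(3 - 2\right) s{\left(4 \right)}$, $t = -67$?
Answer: $\frac{67}{86205} \approx 0.00077722$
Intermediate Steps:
$s{\left(X \right)} = -2 + X + 2 X^{2}$ ($s{\left(X \right)} = -2 + \left(\left(X^{2} + X X\right) + X\right) = -2 + \left(\left(X^{2} + X^{2}\right) + X\right) = -2 + \left(2 X^{2} + X\right) = -2 + \left(X + 2 X^{2}\right) = -2 + X + 2 X^{2}$)
$R{\left(M \right)} = 34$ ($R{\left(M \right)} = \left(3 - 2\right) \left(-2 + 4 + 2 \cdot 4^{2}\right) = 1 \left(-2 + 4 + 2 \cdot 16\right) = 1 \left(-2 + 4 + 32\right) = 1 \cdot 34 = 34$)
$O{\left(I \right)} = - \frac{67}{I}$
$\frac{O{\left(-21 \right)}}{R{\left(14 \right)} + 4071} = \frac{\left(-67\right) \frac{1}{-21}}{34 + 4071} = \frac{\left(-67\right) \left(- \frac{1}{21}\right)}{4105} = \frac{67}{21} \cdot \frac{1}{4105} = \frac{67}{86205}$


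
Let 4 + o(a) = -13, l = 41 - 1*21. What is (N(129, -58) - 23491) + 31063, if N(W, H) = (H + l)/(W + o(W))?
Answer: 424013/56 ≈ 7571.7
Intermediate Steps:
l = 20 (l = 41 - 21 = 20)
o(a) = -17 (o(a) = -4 - 13 = -17)
N(W, H) = (20 + H)/(-17 + W) (N(W, H) = (H + 20)/(W - 17) = (20 + H)/(-17 + W))
(N(129, -58) - 23491) + 31063 = ((20 - 58)/(-17 + 129) - 23491) + 31063 = (-38/112 - 23491) + 31063 = ((1/112)*(-38) - 23491) + 31063 = (-19/56 - 23491) + 31063 = -1315515/56 + 31063 = 424013/56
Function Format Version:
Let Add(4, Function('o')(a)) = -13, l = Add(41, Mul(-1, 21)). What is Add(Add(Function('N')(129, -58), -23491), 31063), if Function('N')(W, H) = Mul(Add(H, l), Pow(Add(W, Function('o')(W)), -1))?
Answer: Rational(424013, 56) ≈ 7571.7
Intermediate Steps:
l = 20 (l = Add(41, -21) = 20)
Function('o')(a) = -17 (Function('o')(a) = Add(-4, -13) = -17)
Function('N')(W, H) = Mul(Pow(Add(-17, W), -1), Add(20, H)) (Function('N')(W, H) = Mul(Add(H, 20), Pow(Add(W, -17), -1)) = Mul(Add(20, H), Pow(Add(-17, W), -1)) = Mul(Pow(Add(-17, W), -1), Add(20, H)))
Add(Add(Function('N')(129, -58), -23491), 31063) = Add(Add(Mul(Pow(Add(-17, 129), -1), Add(20, -58)), -23491), 31063) = Add(Add(Mul(Pow(112, -1), -38), -23491), 31063) = Add(Add(Mul(Rational(1, 112), -38), -23491), 31063) = Add(Add(Rational(-19, 56), -23491), 31063) = Add(Rational(-1315515, 56), 31063) = Rational(424013, 56)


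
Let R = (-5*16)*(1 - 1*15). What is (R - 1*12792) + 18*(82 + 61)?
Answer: -9098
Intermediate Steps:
R = 1120 (R = -80*(1 - 15) = -80*(-14) = 1120)
(R - 1*12792) + 18*(82 + 61) = (1120 - 1*12792) + 18*(82 + 61) = (1120 - 12792) + 18*143 = -11672 + 2574 = -9098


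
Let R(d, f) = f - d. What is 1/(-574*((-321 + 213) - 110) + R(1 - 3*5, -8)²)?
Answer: 1/125168 ≈ 7.9893e-6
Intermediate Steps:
1/(-574*((-321 + 213) - 110) + R(1 - 3*5, -8)²) = 1/(-574*((-321 + 213) - 110) + (-8 - (1 - 3*5))²) = 1/(-574*(-108 - 110) + (-8 - (1 - 15))²) = 1/(-574*(-218) + (-8 - 1*(-14))²) = 1/(125132 + (-8 + 14)²) = 1/(125132 + 6²) = 1/(125132 + 36) = 1/125168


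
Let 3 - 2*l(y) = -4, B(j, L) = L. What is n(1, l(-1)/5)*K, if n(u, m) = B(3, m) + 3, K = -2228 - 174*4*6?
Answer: -118474/5 ≈ -23695.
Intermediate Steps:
l(y) = 7/2 (l(y) = 3/2 - ½*(-4) = 3/2 + 2 = 7/2)
K = -6404 (K = -2228 - 174*24 = -2228 - 1*4176 = -2228 - 4176 = -6404)
n(u, m) = 3 + m (n(u, m) = m + 3 = 3 + m)
n(1, l(-1)/5)*K = (3 + (7/2)/5)*(-6404) = (3 + (7/2)*(⅕))*(-6404) = (3 + 7/10)*(-6404) = (37/10)*(-6404) = -118474/5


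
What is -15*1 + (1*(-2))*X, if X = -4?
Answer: -7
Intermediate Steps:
-15*1 + (1*(-2))*X = -15*1 + (1*(-2))*(-4) = -15 - 2*(-4) = -15 + 8 = -7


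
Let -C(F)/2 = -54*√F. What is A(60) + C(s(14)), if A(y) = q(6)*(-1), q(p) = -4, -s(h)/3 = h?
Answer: 4 + 108*I*√42 ≈ 4.0 + 699.92*I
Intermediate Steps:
s(h) = -3*h
A(y) = 4 (A(y) = -4*(-1) = 4)
C(F) = 108*√F (C(F) = -(-108)*√F = 108*√F)
A(60) + C(s(14)) = 4 + 108*√(-3*14) = 4 + 108*√(-42) = 4 + 108*(I*√42) = 4 + 108*I*√42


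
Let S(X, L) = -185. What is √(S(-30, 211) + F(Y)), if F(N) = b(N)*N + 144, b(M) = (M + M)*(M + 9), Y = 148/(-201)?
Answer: I*√52296090153/40401 ≈ 5.6603*I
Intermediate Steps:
Y = -148/201 (Y = 148*(-1/201) = -148/201 ≈ -0.73632)
b(M) = 2*M*(9 + M) (b(M) = (2*M)*(9 + M) = 2*M*(9 + M))
F(N) = 144 + 2*N²*(9 + N) (F(N) = (2*N*(9 + N))*N + 144 = 2*N²*(9 + N) + 144 = 144 + 2*N²*(9 + N))
√(S(-30, 211) + F(Y)) = √(-185 + (144 + 2*(-148/201)²*(9 - 148/201))) = √(-185 + (144 + 2*(21904/40401)*(1661/201))) = √(-185 + (144 + 72765088/8120601)) = √(-185 + 1242131632/8120601) = √(-260179553/8120601) = I*√52296090153/40401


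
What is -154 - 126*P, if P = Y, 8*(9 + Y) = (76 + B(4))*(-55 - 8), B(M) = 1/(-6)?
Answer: 609805/8 ≈ 76226.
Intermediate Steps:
B(M) = -⅙
Y = -9699/16 (Y = -9 + ((76 - ⅙)*(-55 - 8))/8 = -9 + ((455/6)*(-63))/8 = -9 + (⅛)*(-9555/2) = -9 - 9555/16 = -9699/16 ≈ -606.19)
P = -9699/16 ≈ -606.19
-154 - 126*P = -154 - 126*(-9699/16) = -154 + 611037/8 = 609805/8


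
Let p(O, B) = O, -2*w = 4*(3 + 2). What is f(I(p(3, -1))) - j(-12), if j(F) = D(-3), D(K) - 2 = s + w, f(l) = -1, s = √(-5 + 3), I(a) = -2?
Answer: 7 - I*√2 ≈ 7.0 - 1.4142*I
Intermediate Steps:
w = -10 (w = -2*(3 + 2) = -2*5 = -½*20 = -10)
s = I*√2 (s = √(-2) = I*√2 ≈ 1.4142*I)
D(K) = -8 + I*√2 (D(K) = 2 + (I*√2 - 10) = 2 + (-10 + I*√2) = -8 + I*√2)
j(F) = -8 + I*√2
f(I(p(3, -1))) - j(-12) = -1 - (-8 + I*√2) = -1 + (8 - I*√2) = 7 - I*√2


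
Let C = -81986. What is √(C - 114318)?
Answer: 4*I*√12269 ≈ 443.06*I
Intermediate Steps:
√(C - 114318) = √(-81986 - 114318) = √(-196304) = 4*I*√12269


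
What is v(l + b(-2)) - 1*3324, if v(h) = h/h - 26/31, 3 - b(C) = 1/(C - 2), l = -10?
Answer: -103039/31 ≈ -3323.8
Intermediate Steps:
b(C) = 3 - 1/(-2 + C) (b(C) = 3 - 1/(C - 2) = 3 - 1/(-2 + C))
v(h) = 5/31 (v(h) = 1 - 26*1/31 = 1 - 26/31 = 5/31)
v(l + b(-2)) - 1*3324 = 5/31 - 1*3324 = 5/31 - 3324 = -103039/31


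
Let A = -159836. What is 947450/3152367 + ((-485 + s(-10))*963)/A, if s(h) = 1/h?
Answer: 16240689603271/5038617318120 ≈ 3.2232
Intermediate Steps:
947450/3152367 + ((-485 + s(-10))*963)/A = 947450/3152367 + ((-485 + 1/(-10))*963)/(-159836) = 947450*(1/3152367) + ((-485 - 1/10)*963)*(-1/159836) = 947450/3152367 - 4851/10*963*(-1/159836) = 947450/3152367 - 4671513/10*(-1/159836) = 947450/3152367 + 4671513/1598360 = 16240689603271/5038617318120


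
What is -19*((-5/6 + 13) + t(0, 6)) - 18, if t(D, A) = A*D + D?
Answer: -1495/6 ≈ -249.17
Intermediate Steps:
t(D, A) = D + A*D
-19*((-5/6 + 13) + t(0, 6)) - 18 = -19*((-5/6 + 13) + 0*(1 + 6)) - 18 = -19*((-5*⅙ + 13) + 0*7) - 18 = -19*((-⅚ + 13) + 0) - 18 = -19*(73/6 + 0) - 18 = -19*73/6 - 18 = -1387/6 - 18 = -1495/6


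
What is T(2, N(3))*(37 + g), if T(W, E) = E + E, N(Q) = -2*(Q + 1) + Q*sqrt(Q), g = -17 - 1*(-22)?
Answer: -672 + 252*sqrt(3) ≈ -235.52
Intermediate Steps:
g = 5 (g = -17 + 22 = 5)
N(Q) = -2 + Q**(3/2) - 2*Q (N(Q) = -2*(1 + Q) + Q**(3/2) = (-2 - 2*Q) + Q**(3/2) = -2 + Q**(3/2) - 2*Q)
T(W, E) = 2*E
T(2, N(3))*(37 + g) = (2*(-2 + 3**(3/2) - 2*3))*(37 + 5) = (2*(-2 + 3*sqrt(3) - 6))*42 = (2*(-8 + 3*sqrt(3)))*42 = (-16 + 6*sqrt(3))*42 = -672 + 252*sqrt(3)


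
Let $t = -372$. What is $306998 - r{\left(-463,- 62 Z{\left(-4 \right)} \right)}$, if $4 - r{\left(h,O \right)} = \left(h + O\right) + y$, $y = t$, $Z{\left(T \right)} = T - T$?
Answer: $306159$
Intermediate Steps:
$Z{\left(T \right)} = 0$
$y = -372$
$r{\left(h,O \right)} = 376 - O - h$ ($r{\left(h,O \right)} = 4 - \left(\left(h + O\right) - 372\right) = 4 - \left(\left(O + h\right) - 372\right) = 4 - \left(-372 + O + h\right) = 376 - O - h$)
$306998 - r{\left(-463,- 62 Z{\left(-4 \right)} \right)} = 306998 - \left(376 - \left(-62\right) 0 - -463\right) = 306998 - \left(376 - 0 + 463\right) = 306998 - \left(376 + 0 + 463\right) = 306998 - 839 = 306159$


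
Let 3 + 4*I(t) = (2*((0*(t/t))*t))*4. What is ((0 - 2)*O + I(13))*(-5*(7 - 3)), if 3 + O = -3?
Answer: -225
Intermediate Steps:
O = -6 (O = -3 - 3 = -6)
I(t) = -¾ (I(t) = -¾ + ((2*((0*(t/t))*t))*4)/4 = -¾ + ((2*((0*1)*t))*4)/4 = -¾ + ((2*(0*t))*4)/4 = -¾ + ((2*0)*4)/4 = -¾ + (0*4)/4 = -¾ + (¼)*0 = -¾ + 0 = -¾)
((0 - 2)*O + I(13))*(-5*(7 - 3)) = ((0 - 2)*(-6) - ¾)*(-5*(7 - 3)) = (-2*(-6) - ¾)*(-5*4) = (12 - ¾)*(-20) = (45/4)*(-20) = -225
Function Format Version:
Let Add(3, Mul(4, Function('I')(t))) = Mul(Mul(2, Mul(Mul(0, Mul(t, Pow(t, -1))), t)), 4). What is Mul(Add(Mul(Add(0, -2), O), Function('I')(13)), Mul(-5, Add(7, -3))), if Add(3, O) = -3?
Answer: -225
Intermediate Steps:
O = -6 (O = Add(-3, -3) = -6)
Function('I')(t) = Rational(-3, 4) (Function('I')(t) = Add(Rational(-3, 4), Mul(Rational(1, 4), Mul(Mul(2, Mul(Mul(0, Mul(t, Pow(t, -1))), t)), 4))) = Add(Rational(-3, 4), Mul(Rational(1, 4), Mul(Mul(2, Mul(Mul(0, 1), t)), 4))) = Add(Rational(-3, 4), Mul(Rational(1, 4), Mul(Mul(2, Mul(0, t)), 4))) = Add(Rational(-3, 4), Mul(Rational(1, 4), Mul(Mul(2, 0), 4))) = Add(Rational(-3, 4), Mul(Rational(1, 4), Mul(0, 4))) = Add(Rational(-3, 4), Mul(Rational(1, 4), 0)) = Add(Rational(-3, 4), 0) = Rational(-3, 4))
Mul(Add(Mul(Add(0, -2), O), Function('I')(13)), Mul(-5, Add(7, -3))) = Mul(Add(Mul(Add(0, -2), -6), Rational(-3, 4)), Mul(-5, Add(7, -3))) = Mul(Add(Mul(-2, -6), Rational(-3, 4)), Mul(-5, 4)) = Mul(Add(12, Rational(-3, 4)), -20) = Mul(Rational(45, 4), -20) = -225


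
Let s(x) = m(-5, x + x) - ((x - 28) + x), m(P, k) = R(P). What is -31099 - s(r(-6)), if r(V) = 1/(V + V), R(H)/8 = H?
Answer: -186523/6 ≈ -31087.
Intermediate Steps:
R(H) = 8*H
r(V) = 1/(2*V)
m(P, k) = 8*P
s(x) = -12 - 2*x (s(x) = 8*(-5) - ((x - 28) + x) = -40 - ((-28 + x) + x) = -40 - (-28 + 2*x) = -40 + (28 - 2*x) = -12 - 2*x)
-31099 - s(r(-6)) = -31099 - (-12 - 1/(-6)) = -31099 - (-12 - (-1)/6) = -31099 - (-12 - 2*(-1/12)) = -31099 - (-12 + ⅙) = -31099 - 1*(-71/6) = -31099 + 71/6 = -186523/6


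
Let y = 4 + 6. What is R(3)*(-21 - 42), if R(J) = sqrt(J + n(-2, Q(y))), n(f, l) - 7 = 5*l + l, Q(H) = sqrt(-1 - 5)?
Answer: -63*sqrt(10 + 6*I*sqrt(6)) ≈ -234.78 - 124.23*I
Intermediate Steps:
y = 10
Q(H) = I*sqrt(6) (Q(H) = sqrt(-6) = I*sqrt(6))
n(f, l) = 7 + 6*l (n(f, l) = 7 + (5*l + l) = 7 + 6*l)
R(J) = sqrt(7 + J + 6*I*sqrt(6)) (R(J) = sqrt(J + (7 + 6*(I*sqrt(6)))) = sqrt(J + (7 + 6*I*sqrt(6))) = sqrt(7 + J + 6*I*sqrt(6)))
R(3)*(-21 - 42) = sqrt(7 + 3 + 6*I*sqrt(6))*(-21 - 42) = sqrt(10 + 6*I*sqrt(6))*(-63) = -63*sqrt(10 + 6*I*sqrt(6))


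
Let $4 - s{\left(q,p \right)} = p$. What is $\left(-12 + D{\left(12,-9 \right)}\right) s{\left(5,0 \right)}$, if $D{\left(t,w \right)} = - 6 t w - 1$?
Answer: $2540$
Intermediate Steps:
$D{\left(t,w \right)} = -1 - 6 t w$ ($D{\left(t,w \right)} = - 6 t w + \left(-4 + 3\right) = - 6 t w - 1 = -1 - 6 t w$)
$s{\left(q,p \right)} = 4 - p$
$\left(-12 + D{\left(12,-9 \right)}\right) s{\left(5,0 \right)} = \left(-12 - \left(1 + 72 \left(-9\right)\right)\right) \left(4 - 0\right) = \left(-12 + \left(-1 + 648\right)\right) \left(4 + 0\right) = \left(-12 + 647\right) 4 = 635 \cdot 4 = 2540$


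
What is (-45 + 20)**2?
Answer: 625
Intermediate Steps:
(-45 + 20)**2 = (-25)**2 = 625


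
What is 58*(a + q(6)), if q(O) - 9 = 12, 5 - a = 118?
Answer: -5336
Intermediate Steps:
a = -113 (a = 5 - 1*118 = 5 - 118 = -113)
q(O) = 21 (q(O) = 9 + 12 = 21)
58*(a + q(6)) = 58*(-113 + 21) = 58*(-92) = -5336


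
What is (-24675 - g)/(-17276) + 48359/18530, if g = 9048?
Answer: 730168637/160062140 ≈ 4.5618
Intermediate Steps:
(-24675 - g)/(-17276) + 48359/18530 = (-24675 - 1*9048)/(-17276) + 48359/18530 = (-24675 - 9048)*(-1/17276) + 48359*(1/18530) = -33723*(-1/17276) + 48359/18530 = 33723/17276 + 48359/18530 = 730168637/160062140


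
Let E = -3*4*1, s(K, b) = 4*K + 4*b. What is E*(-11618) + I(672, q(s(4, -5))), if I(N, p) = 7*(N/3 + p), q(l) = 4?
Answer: 141012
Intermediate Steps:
E = -12 (E = -12*1 = -12)
I(N, p) = 7*p + 7*N/3 (I(N, p) = 7*(N*(⅓) + p) = 7*(N/3 + p) = 7*(p + N/3) = 7*p + 7*N/3)
E*(-11618) + I(672, q(s(4, -5))) = -12*(-11618) + (7*4 + (7/3)*672) = 139416 + (28 + 1568) = 139416 + 1596 = 141012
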